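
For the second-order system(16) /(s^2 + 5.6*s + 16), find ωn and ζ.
Standard form: ωn²/(s²+2ζωn·s+ωn²).
const=16=ωn² → ωn=4, s coeff=5.6=2ζωn → ζ=0.7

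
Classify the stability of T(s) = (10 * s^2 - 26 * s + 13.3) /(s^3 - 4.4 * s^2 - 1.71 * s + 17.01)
Denominator: s^3 - 4.4*s^2 - 1.71*s + 17.01 = (s - 2.7)(s + 1.8)(s - 3.5). Poles: -1.8, 2.7, 3.5. Unstable (2 pole(s) in RHP)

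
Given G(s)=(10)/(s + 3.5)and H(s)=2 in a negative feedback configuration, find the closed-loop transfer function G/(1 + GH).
Closed-loop T = G/(1+GH).
Numerator: G_num * H_den = 10.
Denominator: G_den * H_den + G_num * H_num = (s + 3.5) + (20) = s + 23.5.
T(s) = (10)/(s + 23.5)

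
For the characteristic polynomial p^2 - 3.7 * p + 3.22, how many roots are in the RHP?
p^2 - 3.7*p + 3.22 = (p - 2.3)(p - 1.4). Poles: 1.4, 2.3. RHP poles (Re>0): 2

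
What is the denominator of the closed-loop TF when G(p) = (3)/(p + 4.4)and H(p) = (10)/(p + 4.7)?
Characteristic poly = G_den * H_den + G_num * H_num = (p^2 + 9.1*p + 20.68) + (30) = p^2 + 9.1*p + 50.68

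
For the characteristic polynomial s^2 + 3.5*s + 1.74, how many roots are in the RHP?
s^2 + 3.5*s + 1.74 = (s + 0.6)(s + 2.9). Poles: -0.6, -2.9. RHP poles (Re>0): 0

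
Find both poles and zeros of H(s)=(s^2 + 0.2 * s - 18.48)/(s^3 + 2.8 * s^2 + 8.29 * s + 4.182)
Set denominator = 0: s^3 + 2.8*s^2 + 8.29*s + 4.182 = (s + 0.6)(s^2 + 2.2*s + 6.97) = 0 → Poles: -0.6, -1.1 + 2.4j, -1.1 - 2.4j
Set numerator = 0: s^2 + 0.2*s - 18.48 = (s + 4.4)(s - 4.2) = 0 → Zeros: -4.4, 4.2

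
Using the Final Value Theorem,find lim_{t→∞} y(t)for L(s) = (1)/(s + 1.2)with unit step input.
FVT: lim_{t→∞} y(t) = lim_{s→0} s*Y(s) where Y(s) = L(s)/s.
= lim_{s→0} L(s) = L(0) = num(0)/den(0) = 1/1.2 = 0.8333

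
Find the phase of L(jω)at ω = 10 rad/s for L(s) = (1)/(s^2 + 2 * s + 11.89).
Substitute s = j*10: L(j10) = -0.0107933 - 0.00244997j.
∠L(j10) = atan2(Im, Re) = atan2(-0.00244997, -0.0107933) = -167.21°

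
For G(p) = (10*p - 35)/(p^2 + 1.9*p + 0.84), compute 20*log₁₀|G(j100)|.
Substitute p = j*100: G(j100) = 0.00539866 - 0.0999058j.
|G(j100)| = sqrt(Re² + Im²) = 0.1001.
20*log₁₀(0.1001) = -20.00 dB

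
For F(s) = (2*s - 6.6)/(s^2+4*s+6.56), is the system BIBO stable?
Denominator: s^2 + 4*s + 6.56. Poles: -2 + 1.6j, -2 - 1.6j. All Re(p)<0: Yes (stable)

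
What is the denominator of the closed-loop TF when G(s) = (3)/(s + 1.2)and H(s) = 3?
Characteristic poly = G_den * H_den + G_num * H_num = (s + 1.2) + (9) = s + 10.2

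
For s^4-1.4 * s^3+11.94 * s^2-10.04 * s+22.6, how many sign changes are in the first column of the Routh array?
Routh array:
s^4: [1, 11.94, 22.6]; s^3: [-1.4, -10.04]; s^2: [4.76857, 22.6]; s^1: [-3.40489]; s^0: [22.6]
First column: [1, -1.4, 4.76857, -3.40489, 22.6]. Sign changes = 4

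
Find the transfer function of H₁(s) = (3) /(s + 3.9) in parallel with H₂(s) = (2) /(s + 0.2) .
Parallel: H = H₁ + H₂ = (n₁·d₂ + n₂·d₁)/(d₁·d₂).
n₁·d₂ = 3*s + 0.6. n₂·d₁ = 2*s + 7.8. Sum = 5*s + 8.4. d₁·d₂ = s^2 + 4.1*s + 0.78.
H(s) = (5*s + 8.4)/(s^2 + 4.1*s + 0.78)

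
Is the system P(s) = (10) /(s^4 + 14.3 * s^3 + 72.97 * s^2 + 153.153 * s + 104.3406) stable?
Denominator: s^4 + 14.3*s^3 + 72.97*s^2 + 153.153*s + 104.3406 = (s + 4.9)(s + 1.3)(s + 3.9)(s + 4.2). Poles: -1.3, -3.9, -4.2, -4.9. All Re(p)<0: Yes (stable)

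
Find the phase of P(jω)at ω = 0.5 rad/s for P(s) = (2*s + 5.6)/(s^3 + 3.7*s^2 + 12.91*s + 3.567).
Substitute s = j*0.5: P(j0.5) = 0.449004 - 0.697272j.
∠P(j0.5) = atan2(Im, Re) = atan2(-0.697272, 0.449004) = -57.22°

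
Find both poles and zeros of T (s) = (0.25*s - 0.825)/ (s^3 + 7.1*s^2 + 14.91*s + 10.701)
Set denominator = 0: s^3 + 7.1*s^2 + 14.91*s + 10.701 = (s + 4.1)(s^2 + 3*s + 2.61) = 0 → Poles: -1.5 + 0.6j, -1.5 - 0.6j, -4.1
Set numerator = 0: 0.25*s - 0.825 = 0 → Zeros: 3.3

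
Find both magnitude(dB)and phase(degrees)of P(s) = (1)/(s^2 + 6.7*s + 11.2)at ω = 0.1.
Substitute s = j*0.1: P(j0.1) = 0.0890463 - 0.00533164j.
|P| = 20*log₁₀(sqrt(Re²+Im²)) = -20.99 dB.
∠P = atan2(Im, Re) = -3.43°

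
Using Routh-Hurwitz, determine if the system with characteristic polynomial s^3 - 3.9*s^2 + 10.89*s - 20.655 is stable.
Routh array:
s^3: [1, 10.89]; s^2: [-3.9, -20.655]; s^1: [5.59385]; s^0: [-20.655]
First column: [1, -3.9, 5.59385, -20.655]. Sign changes = 3.
No, unstable (3 RHP root(s))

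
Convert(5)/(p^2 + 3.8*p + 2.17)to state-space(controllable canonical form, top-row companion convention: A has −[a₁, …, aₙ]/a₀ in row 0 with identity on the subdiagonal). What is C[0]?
Reachable canonical form: C = numerator coefficients (right-aligned, zero-padded to length n).
num = 5, C = [[0, 5]].
C[0] = 0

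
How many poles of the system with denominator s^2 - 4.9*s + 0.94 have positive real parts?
s^2 - 4.9*s + 0.94 = (s - 4.7)(s - 0.2). Poles: 0.2, 4.7. RHP poles (Re>0): 2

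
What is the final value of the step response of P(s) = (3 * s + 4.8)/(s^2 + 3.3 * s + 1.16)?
FVT: lim_{t→∞} y(t) = lim_{s→0} s*Y(s) where Y(s) = P(s)/s.
= lim_{s→0} P(s) = P(0) = num(0)/den(0) = 4.8/1.16 = 4.138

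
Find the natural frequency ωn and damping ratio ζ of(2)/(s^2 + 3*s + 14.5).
Underdamped: complex pole -1.5 + 3.5j. ωn = |pole| = 3.808, ζ = -Re(pole)/ωn = 0.3939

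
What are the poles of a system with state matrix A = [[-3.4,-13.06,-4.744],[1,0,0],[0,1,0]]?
Eigenvalues solve det(λI - A) = 0.
Characteristic polynomial: λ^3 + 3.4*λ^2 + 13.06*λ + 4.744 = 0.
Factor: (λ + 0.4)(λ^2 + 3*λ + 11.86) = 0.
Roots: -0.4, -1.5 + 3.1j, -1.5 - 3.1j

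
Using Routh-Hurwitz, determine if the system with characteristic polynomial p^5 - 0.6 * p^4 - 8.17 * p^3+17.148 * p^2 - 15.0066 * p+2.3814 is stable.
Routh array:
p^5: [1, -8.17, -15.0066]; p^4: [-0.6, 17.148, 2.3814]; p^3: [20.41, -11.0376]; p^2: [16.8235, 2.3814]; p^1: [-13.9267]; p^0: [2.3814]
First column: [1, -0.6, 20.41, 16.8235, -13.9267, 2.3814]. Sign changes = 4.
No, unstable (4 RHP root(s))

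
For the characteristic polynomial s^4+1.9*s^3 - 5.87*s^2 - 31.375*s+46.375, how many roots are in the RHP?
s^4 + 1.9*s^3 - 5.87*s^2 - 31.375*s + 46.375 = (s - 2.5)(s - 1.4)(s^2 + 5.8*s + 13.25). Poles: -2.9 + 2.2j, -2.9 - 2.2j, 1.4, 2.5. RHP poles (Re>0): 2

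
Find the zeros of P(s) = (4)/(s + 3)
Numerator is a nonzero constant (4) → Zeros: none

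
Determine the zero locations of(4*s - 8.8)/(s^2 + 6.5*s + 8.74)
Set numerator = 0: 4*s - 8.8 = 0 → Zeros: 2.2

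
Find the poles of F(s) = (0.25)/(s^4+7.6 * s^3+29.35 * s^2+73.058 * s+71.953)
Set denominator = 0: s^4 + 7.6*s^3 + 29.35*s^2 + 73.058*s + 71.953 = (s + 1.9)(s + 3.5)(s^2 + 2.2*s + 10.82) = 0 → Poles: -1.1 + 3.1j, -1.1 - 3.1j, -1.9, -3.5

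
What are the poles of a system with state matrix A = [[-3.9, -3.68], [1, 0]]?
Eigenvalues solve det(λI - A) = 0.
Characteristic polynomial: λ^2 + 3.9*λ + 3.68 = 0.
Factor: (λ + 1.6)(λ + 2.3) = 0.
Roots: -1.6, -2.3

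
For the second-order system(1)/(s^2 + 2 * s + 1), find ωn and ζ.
Standard form: ωn²/(s²+2ζωn·s+ωn²).
const=1=ωn² → ωn=1, s coeff=2=2ζωn → ζ=1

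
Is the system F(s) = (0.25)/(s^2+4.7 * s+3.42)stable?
Denominator: s^2 + 4.7*s + 3.42 = (s + 0.9)(s + 3.8). Poles: -0.9, -3.8. All Re(p)<0: Yes (stable)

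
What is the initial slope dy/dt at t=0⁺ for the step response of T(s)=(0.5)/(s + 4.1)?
IVT: y'(0⁺) = lim_{s→∞} s²·Y(s) = lim_{s→∞} s·T(s).
deg(num) = 0, deg(den) = 1, relative degree = 1, so s·T(s) → (leading num)/(leading den) = 0.5/1 = 0.5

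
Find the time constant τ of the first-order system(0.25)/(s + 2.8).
First-order system: τ = -1/pole. Pole = -2.8. τ = -1/(-2.8) = 0.3571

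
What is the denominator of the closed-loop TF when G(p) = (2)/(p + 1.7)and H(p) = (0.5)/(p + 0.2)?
Characteristic poly = G_den * H_den + G_num * H_num = (p^2 + 1.9*p + 0.34) + (1) = p^2 + 1.9*p + 1.34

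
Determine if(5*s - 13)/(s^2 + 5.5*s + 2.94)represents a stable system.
Denominator: s^2 + 5.5*s + 2.94 = (s + 0.6)(s + 4.9). Poles: -0.6, -4.9. All Re(p)<0: Yes (stable)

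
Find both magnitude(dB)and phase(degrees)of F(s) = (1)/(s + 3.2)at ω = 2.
Substitute s = j*2: F(j2) = 0.224719 - 0.140449j.
|F| = 20*log₁₀(sqrt(Re²+Im²)) = -11.54 dB.
∠F = atan2(Im, Re) = -32.01°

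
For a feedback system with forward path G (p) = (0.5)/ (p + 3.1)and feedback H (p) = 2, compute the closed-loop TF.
Closed-loop T = G/(1+GH).
Numerator: G_num * H_den = 0.5.
Denominator: G_den * H_den + G_num * H_num = (p + 3.1) + (1) = p + 4.1.
T(p) = (0.5)/(p + 4.1)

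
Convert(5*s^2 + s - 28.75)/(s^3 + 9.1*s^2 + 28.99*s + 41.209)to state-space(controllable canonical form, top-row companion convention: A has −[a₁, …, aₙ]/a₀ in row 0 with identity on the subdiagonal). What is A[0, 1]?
Reachable canonical form for den = s^3 + 9.1*s^2 + 28.99*s + 41.209: top row of A = -[a₁,a₂,...,aₙ]/a₀, ones on the subdiagonal, zeros elsewhere.
A = [[-9.1, -28.99, -41.209], [1, 0, 0], [0, 1, 0]].
A[0,1] = -28.99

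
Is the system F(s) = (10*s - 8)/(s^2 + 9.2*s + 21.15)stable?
Denominator: s^2 + 9.2*s + 21.15 = (s + 4.7)(s + 4.5). Poles: -4.5, -4.7. All Re(p)<0: Yes (stable)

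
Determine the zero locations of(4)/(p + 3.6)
Numerator is a nonzero constant (4) → Zeros: none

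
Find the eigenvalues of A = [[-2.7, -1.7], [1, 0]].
Eigenvalues solve det(λI - A) = 0.
Characteristic polynomial: λ^2 + 2.7*λ + 1.7 = 0.
Factor: (λ + 1)(λ + 1.7) = 0.
Roots: -1, -1.7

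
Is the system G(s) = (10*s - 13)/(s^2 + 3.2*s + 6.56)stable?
Denominator: s^2 + 3.2*s + 6.56. Poles: -1.6 + 2j, -1.6 - 2j. All Re(p)<0: Yes (stable)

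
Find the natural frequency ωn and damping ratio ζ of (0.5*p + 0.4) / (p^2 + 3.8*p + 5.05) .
Underdamped: complex pole -1.9 + 1.2j. ωn = |pole| = 2.247, ζ = -Re(pole)/ωn = 0.8455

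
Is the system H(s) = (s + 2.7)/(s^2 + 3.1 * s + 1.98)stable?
Denominator: s^2 + 3.1*s + 1.98 = (s + 2.2)(s + 0.9). Poles: -0.9, -2.2. All Re(p)<0: Yes (stable)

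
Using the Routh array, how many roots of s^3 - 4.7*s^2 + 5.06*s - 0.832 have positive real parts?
Routh array:
s^3: [1, 5.06]; s^2: [-4.7, -0.832]; s^1: [4.88298]; s^0: [-0.832]
First column: [1, -4.7, 4.88298, -0.832]. Sign changes = RHP roots = 3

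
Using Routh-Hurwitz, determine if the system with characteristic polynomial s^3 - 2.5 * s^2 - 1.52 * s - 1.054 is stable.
Routh array:
s^3: [1, -1.52]; s^2: [-2.5, -1.054]; s^1: [-1.9416]; s^0: [-1.054]
First column: [1, -2.5, -1.9416, -1.054]. Sign changes = 1.
No, unstable (1 RHP root(s))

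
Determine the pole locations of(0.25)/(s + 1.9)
Set denominator = 0: s + 1.9 = 0 → Poles: -1.9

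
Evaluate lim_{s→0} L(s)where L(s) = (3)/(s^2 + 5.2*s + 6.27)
DC gain = L(0) = num(0)/den(0) = 3/6.27 = 0.4785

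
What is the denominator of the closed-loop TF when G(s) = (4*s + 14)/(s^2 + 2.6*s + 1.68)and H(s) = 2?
Characteristic poly = G_den * H_den + G_num * H_num = (s^2 + 2.6*s + 1.68) + (8*s + 28) = s^2 + 10.6*s + 29.68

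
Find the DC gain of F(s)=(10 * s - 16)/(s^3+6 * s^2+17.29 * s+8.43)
DC gain = F(0) = num(0)/den(0) = -16/8.43 = -1.898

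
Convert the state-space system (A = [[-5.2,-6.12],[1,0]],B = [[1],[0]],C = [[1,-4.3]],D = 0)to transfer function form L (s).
L(s) = C(sI - A)⁻¹B + D.
Characteristic polynomial det(sI - A) = s^2 + 5.2*s + 6.12.
Numerator from C·adj(sI-A)·B + D·det(sI-A) = s - 4.3.
L(s) = (s - 4.3)/(s^2 + 5.2*s + 6.12)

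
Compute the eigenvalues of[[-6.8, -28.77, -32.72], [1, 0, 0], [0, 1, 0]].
Eigenvalues solve det(λI - A) = 0.
Characteristic polynomial: λ^3 + 6.8*λ^2 + 28.77*λ + 32.72 = 0.
Factor: (λ + 1.6)(λ^2 + 5.2*λ + 20.45) = 0.
Roots: -1.6, -2.6 + 3.7j, -2.6 - 3.7j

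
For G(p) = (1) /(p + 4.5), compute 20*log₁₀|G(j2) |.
Substitute p = j*2: G(j2) = 0.185567 - 0.0824742j.
|G(j2)| = sqrt(Re² + Im²) = 0.2031.
20*log₁₀(0.2031) = -13.85 dB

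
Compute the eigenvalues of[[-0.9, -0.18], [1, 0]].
Eigenvalues solve det(λI - A) = 0.
Characteristic polynomial: λ^2 + 0.9*λ + 0.18 = 0.
Factor: (λ + 0.3)(λ + 0.6) = 0.
Roots: -0.3, -0.6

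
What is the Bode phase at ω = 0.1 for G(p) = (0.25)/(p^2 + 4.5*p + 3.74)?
Substitute p = j*0.1: G(j0.1) = 0.0660626 - 0.00797002j.
∠G(j0.1) = atan2(Im, Re) = atan2(-0.00797002, 0.0660626) = -6.88°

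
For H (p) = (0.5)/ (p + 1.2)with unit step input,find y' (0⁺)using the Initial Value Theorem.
IVT: y'(0⁺) = lim_{p→∞} p²·Y(p) = lim_{p→∞} p·H(p).
deg(num) = 0, deg(den) = 1, relative degree = 1, so p·H(p) → (leading num)/(leading den) = 0.5/1 = 0.5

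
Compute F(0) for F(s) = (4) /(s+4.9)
DC gain = F(0) = num(0)/den(0) = 4/4.9 = 0.8163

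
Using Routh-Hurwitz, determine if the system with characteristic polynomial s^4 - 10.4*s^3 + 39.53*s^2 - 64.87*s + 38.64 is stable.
Routh array:
s^4: [1, 39.53, 38.64]; s^3: [-10.4, -64.87]; s^2: [33.2925, 38.64]; s^1: [-52.7995]; s^0: [38.64]
First column: [1, -10.4, 33.2925, -52.7995, 38.64]. Sign changes = 4.
No, unstable (4 RHP root(s))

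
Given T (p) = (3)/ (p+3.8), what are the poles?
Set denominator = 0: p + 3.8 = 0 → Poles: -3.8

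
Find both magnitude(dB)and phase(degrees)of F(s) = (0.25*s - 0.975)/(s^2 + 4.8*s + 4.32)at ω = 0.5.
Substitute s = j*0.5: F(j0.5) = -0.164312 + 0.127604j.
|F| = 20*log₁₀(sqrt(Re²+Im²)) = -13.64 dB.
∠F = atan2(Im, Re) = 142.17°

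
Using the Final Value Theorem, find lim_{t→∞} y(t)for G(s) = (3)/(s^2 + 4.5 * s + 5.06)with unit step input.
FVT: lim_{t→∞} y(t) = lim_{s→0} s*Y(s) where Y(s) = G(s)/s.
= lim_{s→0} G(s) = G(0) = num(0)/den(0) = 3/5.06 = 0.5929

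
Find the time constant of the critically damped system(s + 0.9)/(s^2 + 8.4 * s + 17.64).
Critically damped (ζ = 1): repeated real pole at -4.2, -4.2. τ = -1/pole = 0.2381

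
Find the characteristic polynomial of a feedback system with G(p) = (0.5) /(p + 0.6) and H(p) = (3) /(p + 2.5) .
Characteristic poly = G_den * H_den + G_num * H_num = (p^2 + 3.1*p + 1.5) + (1.5) = p^2 + 3.1*p + 3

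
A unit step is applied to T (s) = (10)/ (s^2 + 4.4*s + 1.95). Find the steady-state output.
FVT: lim_{t→∞} y(t) = lim_{s→0} s*Y(s) where Y(s) = T(s)/s.
= lim_{s→0} T(s) = T(0) = num(0)/den(0) = 10/1.95 = 5.128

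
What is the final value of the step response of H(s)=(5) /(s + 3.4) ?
FVT: lim_{t→∞} y(t) = lim_{s→0} s*Y(s) where Y(s) = H(s)/s.
= lim_{s→0} H(s) = H(0) = num(0)/den(0) = 5/3.4 = 1.471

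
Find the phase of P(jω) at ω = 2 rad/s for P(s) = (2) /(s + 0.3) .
Substitute s = j*2: P(j2) = 0.146699 - 0.977995j.
∠P(j2) = atan2(Im, Re) = atan2(-0.977995, 0.146699) = -81.47°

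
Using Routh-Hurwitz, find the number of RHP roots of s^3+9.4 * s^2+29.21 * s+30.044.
Routh array:
s^3: [1, 29.21]; s^2: [9.4, 30.044]; s^1: [26.0138]; s^0: [30.044]
First column: [1, 9.4, 26.0138, 30.044]. Sign changes = RHP roots = 0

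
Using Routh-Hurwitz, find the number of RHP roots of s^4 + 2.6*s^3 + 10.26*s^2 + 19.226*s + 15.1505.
Routh array:
s^4: [1, 10.26, 15.1505]; s^3: [2.6, 19.226]; s^2: [2.86538, 15.1505]; s^1: [5.4787]; s^0: [15.1505]
First column: [1, 2.6, 2.86538, 5.4787, 15.1505]. Sign changes = RHP roots = 0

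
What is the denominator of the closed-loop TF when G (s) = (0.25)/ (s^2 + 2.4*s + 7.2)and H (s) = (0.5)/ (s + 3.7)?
Characteristic poly = G_den * H_den + G_num * H_num = (s^3 + 6.1*s^2 + 16.08*s + 26.64) + (0.125) = s^3 + 6.1*s^2 + 16.08*s + 26.765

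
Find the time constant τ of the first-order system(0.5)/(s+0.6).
First-order system: τ = -1/pole. Pole = -0.6. τ = -1/(-0.6) = 1.667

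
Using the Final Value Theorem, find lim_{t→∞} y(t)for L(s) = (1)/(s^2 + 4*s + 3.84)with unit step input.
FVT: lim_{t→∞} y(t) = lim_{s→0} s*Y(s) where Y(s) = L(s)/s.
= lim_{s→0} L(s) = L(0) = num(0)/den(0) = 1/3.84 = 0.2604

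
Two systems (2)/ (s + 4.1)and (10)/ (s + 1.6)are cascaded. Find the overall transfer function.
Series: H = H₁ · H₂ = (n₁·n₂)/(d₁·d₂).
Num: n₁·n₂ = 20. Den: d₁·d₂ = s^2 + 5.7*s + 6.56.
H(s) = (20)/(s^2 + 5.7*s + 6.56)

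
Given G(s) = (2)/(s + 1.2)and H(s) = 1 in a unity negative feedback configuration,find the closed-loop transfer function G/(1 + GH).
Closed-loop T = G/(1+GH).
Numerator: G_num * H_den = 2.
Denominator: G_den * H_den + G_num * H_num = (s + 1.2) + (2) = s + 3.2.
T(s) = (2)/(s + 3.2)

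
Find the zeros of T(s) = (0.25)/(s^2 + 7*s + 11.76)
Numerator is a nonzero constant (0.25) → Zeros: none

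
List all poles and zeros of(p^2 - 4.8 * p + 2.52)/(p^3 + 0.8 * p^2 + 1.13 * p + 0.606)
Set denominator = 0: p^3 + 0.8*p^2 + 1.13*p + 0.606 = (p + 0.6)(p^2 + 0.2*p + 1.01) = 0 → Poles: -0.1 + 1j, -0.1 - 1j, -0.6
Set numerator = 0: p^2 - 4.8*p + 2.52 = (p - 4.2)(p - 0.6) = 0 → Zeros: 0.6, 4.2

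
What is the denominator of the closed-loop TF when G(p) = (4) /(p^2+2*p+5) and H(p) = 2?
Characteristic poly = G_den * H_den + G_num * H_num = (p^2 + 2*p + 5) + (8) = p^2 + 2*p + 13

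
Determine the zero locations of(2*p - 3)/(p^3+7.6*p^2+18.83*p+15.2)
Set numerator = 0: 2*p - 3 = 0 → Zeros: 1.5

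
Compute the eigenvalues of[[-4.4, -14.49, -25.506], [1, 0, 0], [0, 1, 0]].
Eigenvalues solve det(λI - A) = 0.
Characteristic polynomial: λ^3 + 4.4*λ^2 + 14.49*λ + 25.506 = 0.
Factor: (λ + 2.6)(λ^2 + 1.8*λ + 9.81) = 0.
Roots: -0.9 + 3j, -0.9 - 3j, -2.6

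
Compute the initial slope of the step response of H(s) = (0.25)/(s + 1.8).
IVT: y'(0⁺) = lim_{s→∞} s²·Y(s) = lim_{s→∞} s·H(s).
deg(num) = 0, deg(den) = 1, relative degree = 1, so s·H(s) → (leading num)/(leading den) = 0.25/1 = 0.25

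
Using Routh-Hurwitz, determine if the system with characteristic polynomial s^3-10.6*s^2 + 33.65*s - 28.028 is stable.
Routh array:
s^3: [1, 33.65]; s^2: [-10.6, -28.028]; s^1: [31.0058]; s^0: [-28.028]
First column: [1, -10.6, 31.0058, -28.028]. Sign changes = 3.
No, unstable (3 RHP root(s))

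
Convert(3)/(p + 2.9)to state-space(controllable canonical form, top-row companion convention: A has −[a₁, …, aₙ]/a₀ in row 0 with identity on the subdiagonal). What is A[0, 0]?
Reachable canonical form for den = p + 2.9: top row of A = -[a₁,a₂,...,aₙ]/a₀, ones on the subdiagonal, zeros elsewhere.
A = [[-2.9]].
A[0,0] = -2.9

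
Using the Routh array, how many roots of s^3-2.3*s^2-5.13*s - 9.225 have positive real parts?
Routh array:
s^3: [1, -5.13]; s^2: [-2.3, -9.225]; s^1: [-9.14087]; s^0: [-9.225]
First column: [1, -2.3, -9.14087, -9.225]. Sign changes = RHP roots = 1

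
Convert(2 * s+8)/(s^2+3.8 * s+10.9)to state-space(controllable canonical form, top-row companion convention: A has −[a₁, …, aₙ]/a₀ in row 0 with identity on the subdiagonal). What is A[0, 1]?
Reachable canonical form for den = s^2 + 3.8*s + 10.9: top row of A = -[a₁,a₂,...,aₙ]/a₀, ones on the subdiagonal, zeros elsewhere.
A = [[-3.8, -10.9], [1, 0]].
A[0,1] = -10.9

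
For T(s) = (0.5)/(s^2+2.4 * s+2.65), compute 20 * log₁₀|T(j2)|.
Substitute s = j*2: T(j2) = -0.0271493 - 0.0965309j.
|T(j2)| = sqrt(Re² + Im²) = 0.1003.
20*log₁₀(0.1003) = -19.98 dB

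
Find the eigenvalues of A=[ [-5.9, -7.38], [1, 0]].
Eigenvalues solve det(λI - A) = 0.
Characteristic polynomial: λ^2 + 5.9*λ + 7.38 = 0.
Factor: (λ + 4.1)(λ + 1.8) = 0.
Roots: -1.8, -4.1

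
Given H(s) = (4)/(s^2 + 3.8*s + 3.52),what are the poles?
Set denominator = 0: s^2 + 3.8*s + 3.52 = (s + 2.2)(s + 1.6) = 0 → Poles: -1.6, -2.2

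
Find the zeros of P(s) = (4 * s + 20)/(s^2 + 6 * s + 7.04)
Set numerator = 0: 4*s + 20 = 0 → Zeros: -5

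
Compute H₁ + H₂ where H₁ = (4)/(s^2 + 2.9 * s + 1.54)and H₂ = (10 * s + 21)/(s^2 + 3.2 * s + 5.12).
Parallel: H = H₁ + H₂ = (n₁·d₂ + n₂·d₁)/(d₁·d₂).
n₁·d₂ = 4*s^2 + 12.8*s + 20.48. n₂·d₁ = 10*s^3 + 50*s^2 + 76.3*s + 32.34. Sum = 10*s^3 + 54*s^2 + 89.1*s + 52.82. d₁·d₂ = s^4 + 6.1*s^3 + 15.94*s^2 + 19.776*s + 7.8848.
H(s) = (10*s^3 + 54*s^2 + 89.1*s + 52.82)/(s^4 + 6.1*s^3 + 15.94*s^2 + 19.776*s + 7.8848)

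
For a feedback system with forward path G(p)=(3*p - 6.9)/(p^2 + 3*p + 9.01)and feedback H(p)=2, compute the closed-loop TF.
Closed-loop T = G/(1+GH).
Numerator: G_num * H_den = 3*p - 6.9.
Denominator: G_den * H_den + G_num * H_num = (p^2 + 3*p + 9.01) + (6*p - 13.8) = p^2 + 9*p - 4.79.
T(p) = (3*p - 6.9)/(p^2 + 9*p - 4.79)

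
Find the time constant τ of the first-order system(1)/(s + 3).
First-order system: τ = -1/pole. Pole = -3. τ = -1/(-3) = 0.3333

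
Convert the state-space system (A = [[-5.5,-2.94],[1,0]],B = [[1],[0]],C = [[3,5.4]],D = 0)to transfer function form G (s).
G(s) = C(sI - A)⁻¹B + D.
Characteristic polynomial det(sI - A) = s^2 + 5.5*s + 2.94.
Numerator from C·adj(sI-A)·B + D·det(sI-A) = 3*s + 5.4.
G(s) = (3*s + 5.4)/(s^2 + 5.5*s + 2.94)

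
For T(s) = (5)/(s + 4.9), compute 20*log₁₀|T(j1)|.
Substitute s = j*1: T(j1) = 0.979608 - 0.19992j.
|T(j1)| = sqrt(Re² + Im²) = 0.9998.
20*log₁₀(0.9998) = -0.00 dB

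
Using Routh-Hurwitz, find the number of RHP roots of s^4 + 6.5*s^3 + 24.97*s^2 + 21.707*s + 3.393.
Routh array:
s^4: [1, 24.97, 3.393]; s^3: [6.5, 21.707]; s^2: [21.6305, 3.393]; s^1: [20.6874]; s^0: [3.393]
First column: [1, 6.5, 21.6305, 20.6874, 3.393]. Sign changes = RHP roots = 0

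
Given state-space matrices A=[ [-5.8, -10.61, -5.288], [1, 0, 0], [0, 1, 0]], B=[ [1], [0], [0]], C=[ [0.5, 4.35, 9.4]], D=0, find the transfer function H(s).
H(s) = C(sI - A)⁻¹B + D.
Characteristic polynomial det(sI - A) = s^3 + 5.8*s^2 + 10.61*s + 5.288.
Numerator from C·adj(sI-A)·B + D·det(sI-A) = 0.5*s^2 + 4.35*s + 9.4.
H(s) = (0.5*s^2 + 4.35*s + 9.4)/(s^3 + 5.8*s^2 + 10.61*s + 5.288)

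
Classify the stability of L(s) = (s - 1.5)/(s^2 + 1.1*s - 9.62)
Denominator: s^2 + 1.1*s - 9.62 = (s - 2.6)(s + 3.7). Poles: -3.7, 2.6. Unstable (1 pole(s) in RHP)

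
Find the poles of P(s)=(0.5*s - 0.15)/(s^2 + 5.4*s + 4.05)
Set denominator = 0: s^2 + 5.4*s + 4.05 = (s + 4.5)(s + 0.9) = 0 → Poles: -0.9, -4.5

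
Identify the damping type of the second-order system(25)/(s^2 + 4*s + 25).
Standard form: ωn²/(s²+2ζωn·s+ωn²) gives ωn=5, ζ=0.4.
Underdamped (ζ = 0.4 < 1)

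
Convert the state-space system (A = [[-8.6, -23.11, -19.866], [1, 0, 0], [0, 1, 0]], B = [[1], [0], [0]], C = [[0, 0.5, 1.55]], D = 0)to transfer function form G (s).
G(s) = C(sI - A)⁻¹B + D.
Characteristic polynomial det(sI - A) = s^3 + 8.6*s^2 + 23.11*s + 19.866.
Numerator from C·adj(sI-A)·B + D·det(sI-A) = 0.5*s + 1.55.
G(s) = (0.5*s + 1.55)/(s^3 + 8.6*s^2 + 23.11*s + 19.866)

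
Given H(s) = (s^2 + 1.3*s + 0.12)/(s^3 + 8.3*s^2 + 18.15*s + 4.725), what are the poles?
Set denominator = 0: s^3 + 8.3*s^2 + 18.15*s + 4.725 = (s + 0.3)(s + 4.5)(s + 3.5) = 0 → Poles: -0.3, -3.5, -4.5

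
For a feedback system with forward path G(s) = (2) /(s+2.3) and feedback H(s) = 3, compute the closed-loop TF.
Closed-loop T = G/(1+GH).
Numerator: G_num * H_den = 2.
Denominator: G_den * H_den + G_num * H_num = (s + 2.3) + (6) = s + 8.3.
T(s) = (2)/(s + 8.3)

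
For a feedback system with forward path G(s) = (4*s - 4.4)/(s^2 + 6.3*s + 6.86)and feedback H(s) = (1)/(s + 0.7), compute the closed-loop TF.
Closed-loop T = G/(1+GH).
Numerator: G_num * H_den = 4*s^2 - 1.6*s - 3.08.
Denominator: G_den * H_den + G_num * H_num = (s^3 + 7*s^2 + 11.27*s + 4.802) + (4*s - 4.4) = s^3 + 7*s^2 + 15.27*s + 0.402.
T(s) = (4*s^2 - 1.6*s - 3.08)/(s^3 + 7*s^2 + 15.27*s + 0.402)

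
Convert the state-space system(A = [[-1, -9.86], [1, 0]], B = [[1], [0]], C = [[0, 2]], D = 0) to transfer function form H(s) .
H(s) = C(sI - A)⁻¹B + D.
Characteristic polynomial det(sI - A) = s^2 + s + 9.86.
Numerator from C·adj(sI-A)·B + D·det(sI-A) = 2.
H(s) = (2)/(s^2 + s + 9.86)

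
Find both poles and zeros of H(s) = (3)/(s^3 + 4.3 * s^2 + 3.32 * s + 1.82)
Set denominator = 0: s^3 + 4.3*s^2 + 3.32*s + 1.82 = (s + 3.5)(s^2 + 0.8*s + 0.52) = 0 → Poles: -0.4 + 0.6j, -0.4 - 0.6j, -3.5
Numerator is a nonzero constant (3) → Zeros: none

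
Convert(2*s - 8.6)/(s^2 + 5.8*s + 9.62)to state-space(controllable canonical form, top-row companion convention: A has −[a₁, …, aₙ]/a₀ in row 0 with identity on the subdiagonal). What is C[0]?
Reachable canonical form: C = numerator coefficients (right-aligned, zero-padded to length n).
num = 2*s - 8.6, C = [[2, -8.6]].
C[0] = 2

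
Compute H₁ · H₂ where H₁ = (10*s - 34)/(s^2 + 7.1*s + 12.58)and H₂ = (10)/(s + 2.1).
Series: H = H₁ · H₂ = (n₁·n₂)/(d₁·d₂).
Num: n₁·n₂ = 100*s - 340. Den: d₁·d₂ = s^3 + 9.2*s^2 + 27.49*s + 26.418.
H(s) = (100*s - 340)/(s^3 + 9.2*s^2 + 27.49*s + 26.418)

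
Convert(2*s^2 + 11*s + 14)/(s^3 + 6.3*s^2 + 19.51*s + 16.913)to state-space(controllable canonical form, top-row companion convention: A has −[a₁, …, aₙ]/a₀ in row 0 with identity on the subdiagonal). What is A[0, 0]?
Reachable canonical form for den = s^3 + 6.3*s^2 + 19.51*s + 16.913: top row of A = -[a₁,a₂,...,aₙ]/a₀, ones on the subdiagonal, zeros elsewhere.
A = [[-6.3, -19.51, -16.913], [1, 0, 0], [0, 1, 0]].
A[0,0] = -6.3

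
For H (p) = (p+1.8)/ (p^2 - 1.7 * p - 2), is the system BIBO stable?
Denominator: p^2 - 1.7*p - 2 = (p - 2.5)(p + 0.8). Poles: -0.8, 2.5. All Re(p)<0: No (unstable)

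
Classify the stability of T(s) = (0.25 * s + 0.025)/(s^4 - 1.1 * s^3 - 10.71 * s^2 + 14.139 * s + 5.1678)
Denominator: s^4 - 1.1*s^3 - 10.71*s^2 + 14.139*s + 5.1678 = (s - 2.9)(s + 3.3)(s - 1.8)(s + 0.3). Poles: -0.3, -3.3, 1.8, 2.9. Unstable (2 pole(s) in RHP)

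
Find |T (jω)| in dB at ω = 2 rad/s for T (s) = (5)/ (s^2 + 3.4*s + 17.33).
Substitute s = j*2: T(j2) = 0.297639 - 0.151834j.
|T(j2)| = sqrt(Re² + Im²) = 0.3341.
20*log₁₀(0.3341) = -9.52 dB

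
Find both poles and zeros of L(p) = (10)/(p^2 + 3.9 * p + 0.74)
Set denominator = 0: p^2 + 3.9*p + 0.74 = (p + 3.7)(p + 0.2) = 0 → Poles: -0.2, -3.7
Numerator is a nonzero constant (10) → Zeros: none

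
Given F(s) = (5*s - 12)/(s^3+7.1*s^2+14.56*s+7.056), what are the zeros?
Set numerator = 0: 5*s - 12 = 0 → Zeros: 2.4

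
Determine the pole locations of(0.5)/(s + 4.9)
Set denominator = 0: s + 4.9 = 0 → Poles: -4.9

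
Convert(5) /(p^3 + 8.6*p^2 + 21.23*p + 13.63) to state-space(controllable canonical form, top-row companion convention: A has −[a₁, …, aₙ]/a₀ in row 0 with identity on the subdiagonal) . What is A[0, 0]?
Reachable canonical form for den = p^3 + 8.6*p^2 + 21.23*p + 13.63: top row of A = -[a₁,a₂,...,aₙ]/a₀, ones on the subdiagonal, zeros elsewhere.
A = [[-8.6, -21.23, -13.63], [1, 0, 0], [0, 1, 0]].
A[0,0] = -8.6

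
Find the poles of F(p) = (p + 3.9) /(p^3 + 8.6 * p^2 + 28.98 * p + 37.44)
Set denominator = 0: p^3 + 8.6*p^2 + 28.98*p + 37.44 = (p + 3.2)(p^2 + 5.4*p + 11.7) = 0 → Poles: -2.7 + 2.1j, -2.7 - 2.1j, -3.2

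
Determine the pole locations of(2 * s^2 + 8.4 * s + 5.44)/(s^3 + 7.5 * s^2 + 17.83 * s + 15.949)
Set denominator = 0: s^3 + 7.5*s^2 + 17.83*s + 15.949 = (s + 4.1)(s^2 + 3.4*s + 3.89) = 0 → Poles: -1.7 + 1j, -1.7 - 1j, -4.1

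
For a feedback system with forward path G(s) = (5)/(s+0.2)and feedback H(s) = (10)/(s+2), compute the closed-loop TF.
Closed-loop T = G/(1+GH).
Numerator: G_num * H_den = 5*s + 10.
Denominator: G_den * H_den + G_num * H_num = (s^2 + 2.2*s + 0.4) + (50) = s^2 + 2.2*s + 50.4.
T(s) = (5*s + 10)/(s^2 + 2.2*s + 50.4)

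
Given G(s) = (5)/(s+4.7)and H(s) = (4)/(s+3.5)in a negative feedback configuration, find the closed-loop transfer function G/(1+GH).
Closed-loop T = G/(1+GH).
Numerator: G_num * H_den = 5*s + 17.5.
Denominator: G_den * H_den + G_num * H_num = (s^2 + 8.2*s + 16.45) + (20) = s^2 + 8.2*s + 36.45.
T(s) = (5*s + 17.5)/(s^2 + 8.2*s + 36.45)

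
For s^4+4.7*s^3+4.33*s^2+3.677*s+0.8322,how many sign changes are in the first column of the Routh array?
Routh array:
s^4: [1, 4.33, 0.8322]; s^3: [4.7, 3.677]; s^2: [3.54766, 0.8322]; s^1: [2.57449]; s^0: [0.8322]
First column: [1, 4.7, 3.54766, 2.57449, 0.8322]. Sign changes = 0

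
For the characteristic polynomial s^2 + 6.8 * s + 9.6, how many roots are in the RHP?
s^2 + 6.8*s + 9.6 = (s + 4.8)(s + 2). Poles: -2, -4.8. RHP poles (Re>0): 0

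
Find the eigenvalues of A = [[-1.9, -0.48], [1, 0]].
Eigenvalues solve det(λI - A) = 0.
Characteristic polynomial: λ^2 + 1.9*λ + 0.48 = 0.
Factor: (λ + 1.6)(λ + 0.3) = 0.
Roots: -0.3, -1.6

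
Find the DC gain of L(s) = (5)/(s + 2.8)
DC gain = L(0) = num(0)/den(0) = 5/2.8 = 1.786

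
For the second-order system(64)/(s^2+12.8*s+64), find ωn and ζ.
Standard form: ωn²/(s²+2ζωn·s+ωn²).
const=64=ωn² → ωn=8, s coeff=12.8=2ζωn → ζ=0.8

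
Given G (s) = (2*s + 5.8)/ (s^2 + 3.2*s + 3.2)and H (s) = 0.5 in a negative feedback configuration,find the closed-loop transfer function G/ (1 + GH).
Closed-loop T = G/(1+GH).
Numerator: G_num * H_den = 2*s + 5.8.
Denominator: G_den * H_den + G_num * H_num = (s^2 + 3.2*s + 3.2) + (s + 2.9) = s^2 + 4.2*s + 6.1.
T(s) = (2*s + 5.8)/(s^2 + 4.2*s + 6.1)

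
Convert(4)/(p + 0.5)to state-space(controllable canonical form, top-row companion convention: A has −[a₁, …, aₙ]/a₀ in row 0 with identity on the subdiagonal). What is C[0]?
Reachable canonical form: C = numerator coefficients (right-aligned, zero-padded to length n).
num = 4, C = [[4]].
C[0] = 4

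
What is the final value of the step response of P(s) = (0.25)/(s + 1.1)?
FVT: lim_{t→∞} y(t) = lim_{s→0} s*Y(s) where Y(s) = P(s)/s.
= lim_{s→0} P(s) = P(0) = num(0)/den(0) = 0.25/1.1 = 0.2273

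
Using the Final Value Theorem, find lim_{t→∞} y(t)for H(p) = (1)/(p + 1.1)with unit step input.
FVT: lim_{t→∞} y(t) = lim_{p→0} p*Y(p) where Y(p) = H(p)/p.
= lim_{p→0} H(p) = H(0) = num(0)/den(0) = 1/1.1 = 0.9091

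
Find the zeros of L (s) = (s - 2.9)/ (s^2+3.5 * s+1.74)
Set numerator = 0: s - 2.9 = 0 → Zeros: 2.9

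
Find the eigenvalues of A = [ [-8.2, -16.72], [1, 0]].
Eigenvalues solve det(λI - A) = 0.
Characteristic polynomial: λ^2 + 8.2*λ + 16.72 = 0.
Factor: (λ + 4.4)(λ + 3.8) = 0.
Roots: -3.8, -4.4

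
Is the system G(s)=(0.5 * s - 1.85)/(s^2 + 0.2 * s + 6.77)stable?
Denominator: s^2 + 0.2*s + 6.77. Poles: -0.1 + 2.6j, -0.1 - 2.6j. All Re(p)<0: Yes (stable)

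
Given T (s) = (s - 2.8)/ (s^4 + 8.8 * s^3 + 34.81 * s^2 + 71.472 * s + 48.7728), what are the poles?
Set denominator = 0: s^4 + 8.8*s^3 + 34.81*s^2 + 71.472*s + 48.7728 = (s + 1.2)(s + 3.6)(s^2 + 4*s + 11.29) = 0 → Poles: -1.2, -2 + 2.7j, -2 - 2.7j, -3.6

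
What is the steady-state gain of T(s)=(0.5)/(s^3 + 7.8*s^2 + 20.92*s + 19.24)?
DC gain = T(0) = num(0)/den(0) = 0.5/19.24 = 0.02599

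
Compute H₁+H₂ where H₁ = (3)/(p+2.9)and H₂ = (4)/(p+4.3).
Parallel: H = H₁ + H₂ = (n₁·d₂ + n₂·d₁)/(d₁·d₂).
n₁·d₂ = 3*p + 12.9. n₂·d₁ = 4*p + 11.6. Sum = 7*p + 24.5. d₁·d₂ = p^2 + 7.2*p + 12.47.
H(p) = (7*p + 24.5)/(p^2 + 7.2*p + 12.47)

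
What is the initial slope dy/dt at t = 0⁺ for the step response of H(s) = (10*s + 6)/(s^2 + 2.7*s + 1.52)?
IVT: y'(0⁺) = lim_{s→∞} s²·Y(s) = lim_{s→∞} s·H(s).
deg(num) = 1, deg(den) = 2, relative degree = 1, so s·H(s) → (leading num)/(leading den) = 10/1 = 10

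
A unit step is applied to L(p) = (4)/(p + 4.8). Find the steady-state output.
FVT: lim_{t→∞} y(t) = lim_{p→0} p*Y(p) where Y(p) = L(p)/p.
= lim_{p→0} L(p) = L(0) = num(0)/den(0) = 4/4.8 = 0.8333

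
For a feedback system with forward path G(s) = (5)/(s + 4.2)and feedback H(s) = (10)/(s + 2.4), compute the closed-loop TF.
Closed-loop T = G/(1+GH).
Numerator: G_num * H_den = 5*s + 12.
Denominator: G_den * H_den + G_num * H_num = (s^2 + 6.6*s + 10.08) + (50) = s^2 + 6.6*s + 60.08.
T(s) = (5*s + 12)/(s^2 + 6.6*s + 60.08)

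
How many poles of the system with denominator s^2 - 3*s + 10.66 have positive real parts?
Poles: 1.5 + 2.9j, 1.5 - 2.9j. RHP poles (Re>0): 2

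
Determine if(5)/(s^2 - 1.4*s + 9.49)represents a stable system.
Denominator: s^2 - 1.4*s + 9.49. Poles: 0.7 + 3j, 0.7 - 3j. All Re(p)<0: No (unstable)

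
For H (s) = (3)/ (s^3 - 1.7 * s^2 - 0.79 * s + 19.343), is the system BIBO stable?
Denominator: s^3 - 1.7*s^2 - 0.79*s + 19.343 = (s + 2.3)(s^2 - 4*s + 8.41). Poles: -2.3, 2 + 2.1j, 2 - 2.1j. All Re(p)<0: No (unstable)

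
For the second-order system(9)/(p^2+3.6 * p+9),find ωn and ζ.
Standard form: ωn²/(p²+2ζωn·p+ωn²).
const=9=ωn² → ωn=3, p coeff=3.6=2ζωn → ζ=0.6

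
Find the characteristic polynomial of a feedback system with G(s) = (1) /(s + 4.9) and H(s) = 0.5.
Characteristic poly = G_den * H_den + G_num * H_num = (s + 4.9) + (0.5) = s + 5.4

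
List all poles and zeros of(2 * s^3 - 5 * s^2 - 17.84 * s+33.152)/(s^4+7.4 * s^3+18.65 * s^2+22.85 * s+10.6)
Set denominator = 0: s^4 + 7.4*s^3 + 18.65*s^2 + 22.85*s + 10.6 = (s + 4)(s + 1)(s^2 + 2.4*s + 2.65) = 0 → Poles: -1, -1.2 + 1.1j, -1.2 - 1.1j, -4
Set numerator = 0: 2*s^3 - 5*s^2 - 17.84*s + 33.152 = 2*(s - 3.7)(s + 2.8)(s - 1.6) = 0 → Zeros: -2.8, 1.6, 3.7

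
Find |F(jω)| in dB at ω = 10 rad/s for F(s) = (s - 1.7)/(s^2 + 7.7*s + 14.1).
Substitute s = j*10: F(j10) = 0.068834 - 0.0547122j.
|F(j10)| = sqrt(Re² + Im²) = 0.08793.
20*log₁₀(0.08793) = -21.12 dB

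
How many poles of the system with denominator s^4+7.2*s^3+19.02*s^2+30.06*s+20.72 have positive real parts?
s^4 + 7.2*s^3 + 19.02*s^2 + 30.06*s + 20.72 = (s + 4)(s + 1.4)(s^2 + 1.8*s + 3.7). Poles: -0.9 + 1.7j, -0.9 - 1.7j, -1.4, -4. RHP poles (Re>0): 0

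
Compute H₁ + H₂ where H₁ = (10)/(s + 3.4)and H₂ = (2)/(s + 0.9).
Parallel: H = H₁ + H₂ = (n₁·d₂ + n₂·d₁)/(d₁·d₂).
n₁·d₂ = 10*s + 9. n₂·d₁ = 2*s + 6.8. Sum = 12*s + 15.8. d₁·d₂ = s^2 + 4.3*s + 3.06.
H(s) = (12*s + 15.8)/(s^2 + 4.3*s + 3.06)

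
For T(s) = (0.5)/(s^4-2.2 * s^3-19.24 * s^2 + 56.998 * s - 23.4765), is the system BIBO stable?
Denominator: s^4 - 2.2*s^3 - 19.24*s^2 + 56.998*s - 23.4765 = (s - 3.7)(s - 2.7)(s - 0.5)(s + 4.7). Poles: -4.7, 0.5, 2.7, 3.7. All Re(p)<0: No (unstable)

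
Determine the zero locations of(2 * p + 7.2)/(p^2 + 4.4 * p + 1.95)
Set numerator = 0: 2*p + 7.2 = 0 → Zeros: -3.6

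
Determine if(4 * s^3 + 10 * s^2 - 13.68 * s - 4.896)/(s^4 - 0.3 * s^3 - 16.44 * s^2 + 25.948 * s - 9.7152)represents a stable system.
Denominator: s^4 - 0.3*s^3 - 16.44*s^2 + 25.948*s - 9.7152 = (s - 3.2)(s - 0.6)(s - 1.1)(s + 4.6). Poles: -4.6, 0.6, 1.1, 3.2. All Re(p)<0: No (unstable)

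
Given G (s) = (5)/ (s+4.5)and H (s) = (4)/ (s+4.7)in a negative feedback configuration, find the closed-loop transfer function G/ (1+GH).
Closed-loop T = G/(1+GH).
Numerator: G_num * H_den = 5*s + 23.5.
Denominator: G_den * H_den + G_num * H_num = (s^2 + 9.2*s + 21.15) + (20) = s^2 + 9.2*s + 41.15.
T(s) = (5*s + 23.5)/(s^2 + 9.2*s + 41.15)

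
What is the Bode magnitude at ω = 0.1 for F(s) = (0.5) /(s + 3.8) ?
Substitute s = j*0.1: F(j0.1) = 0.131488 - 0.00346021j.
|F(j0.1)| = sqrt(Re² + Im²) = 0.1315.
20*log₁₀(0.1315) = -17.62 dB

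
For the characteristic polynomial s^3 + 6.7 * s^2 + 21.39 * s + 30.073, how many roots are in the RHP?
s^3 + 6.7*s^2 + 21.39*s + 30.073 = (s + 2.9)(s^2 + 3.8*s + 10.37). Poles: -1.9 + 2.6j, -1.9 - 2.6j, -2.9. RHP poles (Re>0): 0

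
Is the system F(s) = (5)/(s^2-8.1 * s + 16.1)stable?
Denominator: s^2 - 8.1*s + 16.1 = (s - 4.6)(s - 3.5). Poles: 3.5, 4.6. All Re(p)<0: No (unstable)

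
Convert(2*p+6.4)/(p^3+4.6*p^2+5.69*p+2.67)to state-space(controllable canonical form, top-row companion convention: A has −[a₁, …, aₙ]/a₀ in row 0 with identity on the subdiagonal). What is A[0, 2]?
Reachable canonical form for den = p^3 + 4.6*p^2 + 5.69*p + 2.67: top row of A = -[a₁,a₂,...,aₙ]/a₀, ones on the subdiagonal, zeros elsewhere.
A = [[-4.6, -5.69, -2.67], [1, 0, 0], [0, 1, 0]].
A[0,2] = -2.67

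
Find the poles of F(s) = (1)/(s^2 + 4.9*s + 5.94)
Set denominator = 0: s^2 + 4.9*s + 5.94 = (s + 2.7)(s + 2.2) = 0 → Poles: -2.2, -2.7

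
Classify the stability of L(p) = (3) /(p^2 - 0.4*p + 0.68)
Denominator: p^2 - 0.4*p + 0.68. Poles: 0.2 + 0.8j, 0.2 - 0.8j. Unstable (2 pole(s) in RHP)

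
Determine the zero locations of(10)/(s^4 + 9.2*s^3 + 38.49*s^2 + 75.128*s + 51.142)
Numerator is a nonzero constant (10) → Zeros: none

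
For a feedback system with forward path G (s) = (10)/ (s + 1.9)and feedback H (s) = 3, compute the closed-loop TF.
Closed-loop T = G/(1+GH).
Numerator: G_num * H_den = 10.
Denominator: G_den * H_den + G_num * H_num = (s + 1.9) + (30) = s + 31.9.
T(s) = (10)/(s + 31.9)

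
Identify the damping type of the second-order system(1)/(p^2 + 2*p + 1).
Standard form: ωn²/(p²+2ζωn·p+ωn²) gives ωn=1, ζ=1.
Critically damped (ζ = 1)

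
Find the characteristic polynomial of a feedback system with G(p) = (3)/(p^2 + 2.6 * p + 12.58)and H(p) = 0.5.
Characteristic poly = G_den * H_den + G_num * H_num = (p^2 + 2.6*p + 12.58) + (1.5) = p^2 + 2.6*p + 14.08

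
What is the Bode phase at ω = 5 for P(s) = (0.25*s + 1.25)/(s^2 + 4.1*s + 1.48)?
Substitute s = j*5: P(j5) = -0.003878 - 0.0565263j.
∠P(j5) = atan2(Im, Re) = atan2(-0.0565263, -0.003878) = -93.92°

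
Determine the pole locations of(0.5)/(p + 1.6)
Set denominator = 0: p + 1.6 = 0 → Poles: -1.6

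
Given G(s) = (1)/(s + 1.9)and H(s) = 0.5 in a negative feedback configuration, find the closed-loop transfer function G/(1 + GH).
Closed-loop T = G/(1+GH).
Numerator: G_num * H_den = 1.
Denominator: G_den * H_den + G_num * H_num = (s + 1.9) + (0.5) = s + 2.4.
T(s) = (1)/(s + 2.4)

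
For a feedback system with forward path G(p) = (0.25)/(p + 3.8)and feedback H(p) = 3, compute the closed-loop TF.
Closed-loop T = G/(1+GH).
Numerator: G_num * H_den = 0.25.
Denominator: G_den * H_den + G_num * H_num = (p + 3.8) + (0.75) = p + 4.55.
T(p) = (0.25)/(p + 4.55)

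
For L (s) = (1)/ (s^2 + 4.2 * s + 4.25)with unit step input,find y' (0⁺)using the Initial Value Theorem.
IVT: y'(0⁺) = lim_{s→∞} s²·Y(s) = lim_{s→∞} s·L(s).
deg(num) = 0, deg(den) = 2, relative degree = 2 ≥ 2, so s·L(s) → 0. Initial slope = 0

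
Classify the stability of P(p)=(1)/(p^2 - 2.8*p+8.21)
Denominator: p^2 - 2.8*p + 8.21. Poles: 1.4 + 2.5j, 1.4 - 2.5j. Unstable (2 pole(s) in RHP)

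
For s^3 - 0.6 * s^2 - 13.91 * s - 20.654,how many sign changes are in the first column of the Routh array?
Routh array:
s^3: [1, -13.91]; s^2: [-0.6, -20.654]; s^1: [-48.3333]; s^0: [-20.654]
First column: [1, -0.6, -48.3333, -20.654]. Sign changes = 1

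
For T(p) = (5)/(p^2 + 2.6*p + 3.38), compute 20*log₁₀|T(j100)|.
Substitute p = j*100: T(j100) = -0.000499831 - 1.3e-05j.
|T(j100)| = sqrt(Re² + Im²) = 0.0005.
20*log₁₀(0.0005) = -66.02 dB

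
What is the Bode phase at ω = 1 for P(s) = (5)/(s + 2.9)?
Substitute s = j*1: P(j1) = 1.54091 - 0.53135j.
∠P(j1) = atan2(Im, Re) = atan2(-0.53135, 1.54091) = -19.03°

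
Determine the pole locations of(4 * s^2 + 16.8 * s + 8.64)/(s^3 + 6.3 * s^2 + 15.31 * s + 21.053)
Set denominator = 0: s^3 + 6.3*s^2 + 15.31*s + 21.053 = (s + 3.7)(s^2 + 2.6*s + 5.69) = 0 → Poles: -1.3 + 2j, -1.3 - 2j, -3.7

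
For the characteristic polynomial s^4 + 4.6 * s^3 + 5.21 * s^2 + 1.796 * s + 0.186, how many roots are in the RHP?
s^4 + 4.6*s^3 + 5.21*s^2 + 1.796*s + 0.186 = (s + 1)(s + 0.2)(s + 0.3)(s + 3.1). Poles: -0.2, -0.3, -1, -3.1. RHP poles (Re>0): 0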